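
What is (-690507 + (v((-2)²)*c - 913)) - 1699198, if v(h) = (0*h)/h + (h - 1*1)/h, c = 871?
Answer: -9559859/4 ≈ -2.3900e+6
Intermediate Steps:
v(h) = (-1 + h)/h (v(h) = 0/h + (h - 1)/h = 0 + (-1 + h)/h = (-1 + h)/h)
(-690507 + (v((-2)²)*c - 913)) - 1699198 = (-690507 + (((-1 + (-2)²)/((-2)²))*871 - 913)) - 1699198 = (-690507 + (((-1 + 4)/4)*871 - 913)) - 1699198 = (-690507 + (((¼)*3)*871 - 913)) - 1699198 = (-690507 + ((¾)*871 - 913)) - 1699198 = (-690507 + (2613/4 - 913)) - 1699198 = (-690507 - 1039/4) - 1699198 = -2763067/4 - 1699198 = -9559859/4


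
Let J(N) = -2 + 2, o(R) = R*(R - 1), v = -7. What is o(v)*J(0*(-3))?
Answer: 0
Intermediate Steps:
o(R) = R*(-1 + R)
J(N) = 0
o(v)*J(0*(-3)) = -7*(-1 - 7)*0 = -7*(-8)*0 = 56*0 = 0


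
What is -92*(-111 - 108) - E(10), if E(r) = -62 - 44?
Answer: 20254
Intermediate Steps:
E(r) = -106
-92*(-111 - 108) - E(10) = -92*(-111 - 108) - 1*(-106) = -92*(-219) + 106 = 20148 + 106 = 20254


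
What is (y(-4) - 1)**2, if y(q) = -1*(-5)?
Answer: 16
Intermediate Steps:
y(q) = 5
(y(-4) - 1)**2 = (5 - 1)**2 = 4**2 = 16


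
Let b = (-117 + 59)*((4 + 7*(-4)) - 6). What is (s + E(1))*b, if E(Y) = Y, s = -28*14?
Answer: -680340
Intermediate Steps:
s = -392
b = 1740 (b = -58*((4 - 28) - 6) = -58*(-24 - 6) = -58*(-30) = 1740)
(s + E(1))*b = (-392 + 1)*1740 = -391*1740 = -680340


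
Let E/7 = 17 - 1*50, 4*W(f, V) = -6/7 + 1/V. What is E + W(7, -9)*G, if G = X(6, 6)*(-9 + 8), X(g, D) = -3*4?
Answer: -4912/21 ≈ -233.90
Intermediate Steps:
X(g, D) = -12
W(f, V) = -3/14 + 1/(4*V) (W(f, V) = (-6/7 + 1/V)/4 = -3/14 + 1/(4*V))
E = -231 (E = 7*(17 - 1*50) = 7*(17 - 50) = 7*(-33) = -231)
G = 12 (G = -12*(-9 + 8) = -12*(-1) = 12)
E + W(7, -9)*G = -231 + ((1/28)*(7 - 6*(-9))/(-9))*12 = -231 + ((1/28)*(-⅑)*(7 + 54))*12 = -231 + ((1/28)*(-⅑)*61)*12 = -231 - 61/252*12 = -231 - 61/21 = -4912/21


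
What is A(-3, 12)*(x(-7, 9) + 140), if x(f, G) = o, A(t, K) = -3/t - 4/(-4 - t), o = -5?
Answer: 675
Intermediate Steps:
A(t, K) = -4/(-4 - t) - 3/t
x(f, G) = -5
A(-3, 12)*(x(-7, 9) + 140) = ((-12 - 3)/((-3)*(4 - 3)))*(-5 + 140) = -1/3*(-15)/1*135 = -1/3*1*(-15)*135 = 5*135 = 675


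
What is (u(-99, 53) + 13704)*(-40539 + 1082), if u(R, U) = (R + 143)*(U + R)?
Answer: -460857760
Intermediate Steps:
u(R, U) = (143 + R)*(R + U)
(u(-99, 53) + 13704)*(-40539 + 1082) = (((-99)² + 143*(-99) + 143*53 - 99*53) + 13704)*(-40539 + 1082) = ((9801 - 14157 + 7579 - 5247) + 13704)*(-39457) = (-2024 + 13704)*(-39457) = 11680*(-39457) = -460857760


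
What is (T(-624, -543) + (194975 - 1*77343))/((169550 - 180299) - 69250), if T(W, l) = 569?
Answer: -118201/79999 ≈ -1.4775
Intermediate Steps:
(T(-624, -543) + (194975 - 1*77343))/((169550 - 180299) - 69250) = (569 + (194975 - 1*77343))/((169550 - 180299) - 69250) = (569 + (194975 - 77343))/(-10749 - 69250) = (569 + 117632)/(-79999) = 118201*(-1/79999) = -118201/79999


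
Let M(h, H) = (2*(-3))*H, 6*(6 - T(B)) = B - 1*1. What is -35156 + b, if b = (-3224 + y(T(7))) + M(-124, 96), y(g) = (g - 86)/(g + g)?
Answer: -389641/10 ≈ -38964.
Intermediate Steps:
T(B) = 37/6 - B/6 (T(B) = 6 - (B - 1*1)/6 = 6 - (B - 1)/6 = 6 - (-1 + B)/6 = 6 + (1/6 - B/6) = 37/6 - B/6)
y(g) = (-86 + g)/(2*g) (y(g) = (-86 + g)/((2*g)) = (-86 + g)*(1/(2*g)) = (-86 + g)/(2*g))
M(h, H) = -6*H
b = -38081/10 (b = (-3224 + (-86 + (37/6 - 1/6*7))/(2*(37/6 - 1/6*7))) - 6*96 = (-3224 + (-86 + (37/6 - 7/6))/(2*(37/6 - 7/6))) - 576 = (-3224 + (1/2)*(-86 + 5)/5) - 576 = (-3224 + (1/2)*(1/5)*(-81)) - 576 = (-3224 - 81/10) - 576 = -32321/10 - 576 = -38081/10 ≈ -3808.1)
-35156 + b = -35156 - 38081/10 = -389641/10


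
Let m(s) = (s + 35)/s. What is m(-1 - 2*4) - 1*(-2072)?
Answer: 18622/9 ≈ 2069.1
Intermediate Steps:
m(s) = (35 + s)/s
m(-1 - 2*4) - 1*(-2072) = (35 + (-1 - 2*4))/(-1 - 2*4) - 1*(-2072) = (35 + (-1 - 8))/(-1 - 8) + 2072 = (35 - 9)/(-9) + 2072 = -⅑*26 + 2072 = -26/9 + 2072 = 18622/9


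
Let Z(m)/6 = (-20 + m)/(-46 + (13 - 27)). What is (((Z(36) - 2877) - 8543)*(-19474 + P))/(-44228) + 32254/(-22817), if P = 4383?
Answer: -4917801803509/1261437845 ≈ -3898.6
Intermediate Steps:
Z(m) = 2 - m/10 (Z(m) = 6*((-20 + m)/(-46 + (13 - 27))) = 6*((-20 + m)/(-46 - 14)) = 6*((-20 + m)/(-60)) = 6*((-20 + m)*(-1/60)) = 6*(⅓ - m/60) = 2 - m/10)
(((Z(36) - 2877) - 8543)*(-19474 + P))/(-44228) + 32254/(-22817) = ((((2 - ⅒*36) - 2877) - 8543)*(-19474 + 4383))/(-44228) + 32254/(-22817) = ((((2 - 18/5) - 2877) - 8543)*(-15091))*(-1/44228) + 32254*(-1/22817) = (((-8/5 - 2877) - 8543)*(-15091))*(-1/44228) - 32254/22817 = ((-14393/5 - 8543)*(-15091))*(-1/44228) - 32254/22817 = -57108/5*(-15091)*(-1/44228) - 32254/22817 = (861816828/5)*(-1/44228) - 32254/22817 = -215454207/55285 - 32254/22817 = -4917801803509/1261437845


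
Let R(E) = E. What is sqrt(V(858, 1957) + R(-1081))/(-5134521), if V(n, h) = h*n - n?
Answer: -sqrt(1677167)/5134521 ≈ -0.00025222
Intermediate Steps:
V(n, h) = -n + h*n
sqrt(V(858, 1957) + R(-1081))/(-5134521) = sqrt(858*(-1 + 1957) - 1081)/(-5134521) = sqrt(858*1956 - 1081)*(-1/5134521) = sqrt(1678248 - 1081)*(-1/5134521) = sqrt(1677167)*(-1/5134521) = -sqrt(1677167)/5134521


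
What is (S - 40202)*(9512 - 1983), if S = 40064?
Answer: -1039002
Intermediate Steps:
(S - 40202)*(9512 - 1983) = (40064 - 40202)*(9512 - 1983) = -138*7529 = -1039002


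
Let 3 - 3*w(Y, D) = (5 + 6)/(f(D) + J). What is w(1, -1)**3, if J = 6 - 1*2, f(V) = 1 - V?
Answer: 343/5832 ≈ 0.058813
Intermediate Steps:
J = 4 (J = 6 - 2 = 4)
w(Y, D) = 1 - 11/(3*(5 - D)) (w(Y, D) = 1 - (5 + 6)/(3*((1 - D) + 4)) = 1 - 11/(3*(5 - D)))
w(1, -1)**3 = ((-4/3 - 1)/(-5 - 1))**3 = (-7/3/(-6))**3 = (-1/6*(-7/3))**3 = (7/18)**3 = 343/5832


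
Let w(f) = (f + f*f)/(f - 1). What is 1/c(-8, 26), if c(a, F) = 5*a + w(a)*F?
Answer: -9/1816 ≈ -0.0049559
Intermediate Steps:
w(f) = (f + f²)/(-1 + f)
c(a, F) = 5*a + F*a*(1 + a)/(-1 + a) (c(a, F) = 5*a + (a*(1 + a)/(-1 + a))*F = 5*a + F*a*(1 + a)/(-1 + a))
1/c(-8, 26) = 1/(-8*(-5 + 5*(-8) + 26*(1 - 8))/(-1 - 8)) = 1/(-8*(-5 - 40 + 26*(-7))/(-9)) = 1/(-8*(-⅑)*(-5 - 40 - 182)) = 1/(-8*(-⅑)*(-227)) = 1/(-1816/9) = -9/1816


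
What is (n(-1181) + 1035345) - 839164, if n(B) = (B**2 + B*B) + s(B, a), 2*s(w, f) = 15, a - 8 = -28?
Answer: 5971421/2 ≈ 2.9857e+6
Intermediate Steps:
a = -20 (a = 8 - 28 = -20)
s(w, f) = 15/2 (s(w, f) = (1/2)*15 = 15/2)
n(B) = 15/2 + 2*B**2 (n(B) = (B**2 + B*B) + 15/2 = (B**2 + B**2) + 15/2 = 2*B**2 + 15/2 = 15/2 + 2*B**2)
(n(-1181) + 1035345) - 839164 = ((15/2 + 2*(-1181)**2) + 1035345) - 839164 = ((15/2 + 2*1394761) + 1035345) - 839164 = ((15/2 + 2789522) + 1035345) - 839164 = (5579059/2 + 1035345) - 839164 = 7649749/2 - 839164 = 5971421/2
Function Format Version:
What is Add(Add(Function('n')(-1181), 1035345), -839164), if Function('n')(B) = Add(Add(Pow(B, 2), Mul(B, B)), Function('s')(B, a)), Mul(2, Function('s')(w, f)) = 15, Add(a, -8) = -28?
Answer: Rational(5971421, 2) ≈ 2.9857e+6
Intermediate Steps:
a = -20 (a = Add(8, -28) = -20)
Function('s')(w, f) = Rational(15, 2) (Function('s')(w, f) = Mul(Rational(1, 2), 15) = Rational(15, 2))
Function('n')(B) = Add(Rational(15, 2), Mul(2, Pow(B, 2))) (Function('n')(B) = Add(Add(Pow(B, 2), Mul(B, B)), Rational(15, 2)) = Add(Add(Pow(B, 2), Pow(B, 2)), Rational(15, 2)) = Add(Mul(2, Pow(B, 2)), Rational(15, 2)) = Add(Rational(15, 2), Mul(2, Pow(B, 2))))
Add(Add(Function('n')(-1181), 1035345), -839164) = Add(Add(Add(Rational(15, 2), Mul(2, Pow(-1181, 2))), 1035345), -839164) = Add(Add(Add(Rational(15, 2), Mul(2, 1394761)), 1035345), -839164) = Add(Add(Add(Rational(15, 2), 2789522), 1035345), -839164) = Add(Add(Rational(5579059, 2), 1035345), -839164) = Add(Rational(7649749, 2), -839164) = Rational(5971421, 2)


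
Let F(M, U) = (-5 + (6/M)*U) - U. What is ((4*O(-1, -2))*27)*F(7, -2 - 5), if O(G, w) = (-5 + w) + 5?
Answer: 864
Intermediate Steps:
F(M, U) = -5 - U + 6*U/M (F(M, U) = (-5 + 6*U/M) - U = -5 - U + 6*U/M)
O(G, w) = w
((4*O(-1, -2))*27)*F(7, -2 - 5) = ((4*(-2))*27)*(-5 - (-2 - 5) + 6*(-2 - 5)/7) = (-8*27)*(-5 - 1*(-7) + 6*(-7)*(⅐)) = -216*(-5 + 7 - 6) = -216*(-4) = 864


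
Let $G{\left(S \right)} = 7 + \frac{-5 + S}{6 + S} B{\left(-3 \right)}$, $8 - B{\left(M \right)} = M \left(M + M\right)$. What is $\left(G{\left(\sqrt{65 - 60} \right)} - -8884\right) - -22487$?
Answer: $\frac{973068}{31} - \frac{110 \sqrt{5}}{31} \approx 31381.0$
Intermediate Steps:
$B{\left(M \right)} = 8 - 2 M^{2}$ ($B{\left(M \right)} = 8 - M \left(M + M\right) = 8 - M 2 M = 8 - 2 M^{2}$)
$G{\left(S \right)} = 7 - \frac{10 \left(-5 + S\right)}{6 + S}$ ($G{\left(S \right)} = 7 + \frac{-5 + S}{6 + S} \left(8 - 2 \left(-3\right)^{2}\right) = 7 + \frac{-5 + S}{6 + S} \left(8 - 18\right) = 7 + \frac{-5 + S}{6 + S} \left(-10\right) = 7 - \frac{10 \left(-5 + S\right)}{6 + S}$)
$\left(G{\left(\sqrt{65 - 60} \right)} - -8884\right) - -22487 = \left(\frac{92 - 3 \sqrt{65 - 60}}{6 + \sqrt{65 - 60}} - -8884\right) - -22487 = \left(\frac{92 - 3 \sqrt{5}}{6 + \sqrt{5}} + 8884\right) + 22487 = \left(8884 + \frac{92 - 3 \sqrt{5}}{6 + \sqrt{5}}\right) + 22487 = 31371 + \frac{92 - 3 \sqrt{5}}{6 + \sqrt{5}}$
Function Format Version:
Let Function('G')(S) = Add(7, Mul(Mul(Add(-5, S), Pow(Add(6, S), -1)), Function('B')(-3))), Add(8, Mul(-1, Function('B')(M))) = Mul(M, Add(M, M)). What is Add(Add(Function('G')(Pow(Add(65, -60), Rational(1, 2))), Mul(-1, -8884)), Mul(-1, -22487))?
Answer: Add(Rational(973068, 31), Mul(Rational(-110, 31), Pow(5, Rational(1, 2)))) ≈ 31381.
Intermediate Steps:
Function('B')(M) = Add(8, Mul(-2, Pow(M, 2))) (Function('B')(M) = Add(8, Mul(-1, Mul(M, Add(M, M)))) = Add(8, Mul(-1, Mul(M, Mul(2, M)))) = Add(8, Mul(-1, Mul(2, Pow(M, 2)))) = Add(8, Mul(-2, Pow(M, 2))))
Function('G')(S) = Add(7, Mul(-10, Pow(Add(6, S), -1), Add(-5, S))) (Function('G')(S) = Add(7, Mul(Mul(Add(-5, S), Pow(Add(6, S), -1)), Add(8, Mul(-2, Pow(-3, 2))))) = Add(7, Mul(Mul(Pow(Add(6, S), -1), Add(-5, S)), Add(8, Mul(-2, 9)))) = Add(7, Mul(Mul(Pow(Add(6, S), -1), Add(-5, S)), Add(8, -18))) = Add(7, Mul(Mul(Pow(Add(6, S), -1), Add(-5, S)), -10)) = Add(7, Mul(-10, Pow(Add(6, S), -1), Add(-5, S))))
Add(Add(Function('G')(Pow(Add(65, -60), Rational(1, 2))), Mul(-1, -8884)), Mul(-1, -22487)) = Add(Add(Mul(Pow(Add(6, Pow(Add(65, -60), Rational(1, 2))), -1), Add(92, Mul(-3, Pow(Add(65, -60), Rational(1, 2))))), Mul(-1, -8884)), Mul(-1, -22487)) = Add(Add(Mul(Pow(Add(6, Pow(5, Rational(1, 2))), -1), Add(92, Mul(-3, Pow(5, Rational(1, 2))))), 8884), 22487) = Add(Add(8884, Mul(Pow(Add(6, Pow(5, Rational(1, 2))), -1), Add(92, Mul(-3, Pow(5, Rational(1, 2)))))), 22487) = Add(31371, Mul(Pow(Add(6, Pow(5, Rational(1, 2))), -1), Add(92, Mul(-3, Pow(5, Rational(1, 2))))))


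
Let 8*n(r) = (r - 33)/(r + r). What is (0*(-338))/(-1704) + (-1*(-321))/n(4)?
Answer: -20544/29 ≈ -708.41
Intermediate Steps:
n(r) = (-33 + r)/(16*r) (n(r) = ((r - 33)/(r + r))/8 = ((-33 + r)/((2*r)))/8 = ((-33 + r)*(1/(2*r)))/8 = ((-33 + r)/(2*r))/8 = (-33 + r)/(16*r))
(0*(-338))/(-1704) + (-1*(-321))/n(4) = (0*(-338))/(-1704) + (-1*(-321))/(((1/16)*(-33 + 4)/4)) = 0*(-1/1704) + 321/(((1/16)*(¼)*(-29))) = 0 + 321/(-29/64) = 0 + 321*(-64/29) = 0 - 20544/29 = -20544/29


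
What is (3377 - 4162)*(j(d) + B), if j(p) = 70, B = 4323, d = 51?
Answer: -3448505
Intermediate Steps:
(3377 - 4162)*(j(d) + B) = (3377 - 4162)*(70 + 4323) = -785*4393 = -3448505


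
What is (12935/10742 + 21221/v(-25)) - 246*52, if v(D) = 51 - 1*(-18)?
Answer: -9252556319/741198 ≈ -12483.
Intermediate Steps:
v(D) = 69 (v(D) = 51 + 18 = 69)
(12935/10742 + 21221/v(-25)) - 246*52 = (12935/10742 + 21221/69) - 246*52 = (12935*(1/10742) + 21221*(1/69)) - 1*12792 = (12935/10742 + 21221/69) - 12792 = 228848497/741198 - 12792 = -9252556319/741198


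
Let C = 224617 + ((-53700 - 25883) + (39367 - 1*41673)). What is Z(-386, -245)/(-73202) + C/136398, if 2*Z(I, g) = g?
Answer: 3488227937/3328202132 ≈ 1.0481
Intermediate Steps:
Z(I, g) = g/2
C = 142728 (C = 224617 + (-79583 + (39367 - 41673)) = 224617 + (-79583 - 2306) = 224617 - 81889 = 142728)
Z(-386, -245)/(-73202) + C/136398 = ((1/2)*(-245))/(-73202) + 142728/136398 = -245/2*(-1/73202) + 142728*(1/136398) = 245/146404 + 23788/22733 = 3488227937/3328202132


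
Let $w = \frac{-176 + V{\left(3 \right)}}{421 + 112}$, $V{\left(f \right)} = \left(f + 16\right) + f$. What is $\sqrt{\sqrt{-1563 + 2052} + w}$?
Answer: $\frac{\sqrt{-82082 + 284089 \sqrt{489}}}{533} \approx 4.6717$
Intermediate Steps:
$V{\left(f \right)} = 16 + 2 f$ ($V{\left(f \right)} = \left(16 + f\right) + f = 16 + 2 f$)
$w = - \frac{154}{533}$ ($w = \frac{-176 + \left(16 + 2 \cdot 3\right)}{421 + 112} = \frac{-176 + \left(16 + 6\right)}{533} = \left(-176 + 22\right) \frac{1}{533} = \left(-154\right) \frac{1}{533} = - \frac{154}{533} \approx -0.28893$)
$\sqrt{\sqrt{-1563 + 2052} + w} = \sqrt{\sqrt{-1563 + 2052} - \frac{154}{533}} = \sqrt{\sqrt{489} - \frac{154}{533}} = \sqrt{- \frac{154}{533} + \sqrt{489}}$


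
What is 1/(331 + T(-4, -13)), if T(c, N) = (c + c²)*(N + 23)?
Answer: 1/451 ≈ 0.0022173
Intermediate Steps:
T(c, N) = (23 + N)*(c + c²) (T(c, N) = (c + c²)*(23 + N) = (23 + N)*(c + c²))
1/(331 + T(-4, -13)) = 1/(331 - 4*(23 - 13 + 23*(-4) - 13*(-4))) = 1/(331 - 4*(23 - 13 - 92 + 52)) = 1/(331 - 4*(-30)) = 1/(331 + 120) = 1/451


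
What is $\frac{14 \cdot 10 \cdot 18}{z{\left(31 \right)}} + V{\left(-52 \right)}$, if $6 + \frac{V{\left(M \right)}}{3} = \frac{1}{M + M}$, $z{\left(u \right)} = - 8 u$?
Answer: $- \frac{90885}{3224} \approx -28.19$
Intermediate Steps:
$V{\left(M \right)} = -18 + \frac{3}{2 M}$ ($V{\left(M \right)} = -18 + \frac{3}{M + M} = -18 + \frac{3}{2 M}$)
$\frac{14 \cdot 10 \cdot 18}{z{\left(31 \right)}} + V{\left(-52 \right)} = \frac{14 \cdot 10 \cdot 18}{\left(-8\right) 31} - \left(18 - \frac{3}{2 \left(-52\right)}\right) = \frac{140 \cdot 18}{-248} + \left(-18 + \frac{3}{2} \left(- \frac{1}{52}\right)\right) = 2520 \left(- \frac{1}{248}\right) - \frac{1875}{104} = - \frac{315}{31} - \frac{1875}{104} = - \frac{90885}{3224}$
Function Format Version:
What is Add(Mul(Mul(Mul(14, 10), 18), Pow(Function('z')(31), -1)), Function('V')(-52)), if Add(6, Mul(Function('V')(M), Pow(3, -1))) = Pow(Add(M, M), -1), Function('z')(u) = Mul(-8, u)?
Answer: Rational(-90885, 3224) ≈ -28.190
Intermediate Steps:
Function('V')(M) = Add(-18, Mul(Rational(3, 2), Pow(M, -1))) (Function('V')(M) = Add(-18, Mul(3, Pow(Add(M, M), -1))) = Add(-18, Mul(3, Pow(Mul(2, M), -1))) = Add(-18, Mul(3, Mul(Rational(1, 2), Pow(M, -1)))) = Add(-18, Mul(Rational(3, 2), Pow(M, -1))))
Add(Mul(Mul(Mul(14, 10), 18), Pow(Function('z')(31), -1)), Function('V')(-52)) = Add(Mul(Mul(Mul(14, 10), 18), Pow(Mul(-8, 31), -1)), Add(-18, Mul(Rational(3, 2), Pow(-52, -1)))) = Add(Mul(Mul(140, 18), Pow(-248, -1)), Add(-18, Mul(Rational(3, 2), Rational(-1, 52)))) = Add(Mul(2520, Rational(-1, 248)), Add(-18, Rational(-3, 104))) = Add(Rational(-315, 31), Rational(-1875, 104)) = Rational(-90885, 3224)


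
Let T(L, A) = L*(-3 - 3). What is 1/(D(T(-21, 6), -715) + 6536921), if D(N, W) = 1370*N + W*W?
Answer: 1/7220766 ≈ 1.3849e-7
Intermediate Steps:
T(L, A) = -6*L (T(L, A) = L*(-6) = -6*L)
D(N, W) = W² + 1370*N (D(N, W) = 1370*N + W² = W² + 1370*N)
1/(D(T(-21, 6), -715) + 6536921) = 1/(((-715)² + 1370*(-6*(-21))) + 6536921) = 1/((511225 + 1370*126) + 6536921) = 1/((511225 + 172620) + 6536921) = 1/(683845 + 6536921) = 1/7220766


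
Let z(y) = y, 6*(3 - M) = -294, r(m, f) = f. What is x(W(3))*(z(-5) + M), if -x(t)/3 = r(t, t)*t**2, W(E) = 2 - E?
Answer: 141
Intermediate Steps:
M = 52 (M = 3 - 1/6*(-294) = 3 + 49 = 52)
x(t) = -3*t**3 (x(t) = -3*t*t**2 = -3*t**3)
x(W(3))*(z(-5) + M) = (-3*(2 - 1*3)**3)*(-5 + 52) = -3*(2 - 3)**3*47 = -3*(-1)**3*47 = -3*(-1)*47 = 3*47 = 141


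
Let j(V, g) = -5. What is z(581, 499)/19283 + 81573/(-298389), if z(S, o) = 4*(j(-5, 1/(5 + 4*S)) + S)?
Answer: -295161301/1917945029 ≈ -0.15389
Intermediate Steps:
z(S, o) = -20 + 4*S (z(S, o) = 4*(-5 + S) = -20 + 4*S)
z(581, 499)/19283 + 81573/(-298389) = (-20 + 4*581)/19283 + 81573/(-298389) = (-20 + 2324)*(1/19283) + 81573*(-1/298389) = 2304*(1/19283) - 27191/99463 = 2304/19283 - 27191/99463 = -295161301/1917945029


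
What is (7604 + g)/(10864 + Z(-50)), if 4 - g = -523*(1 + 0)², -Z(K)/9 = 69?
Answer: 8131/10243 ≈ 0.79381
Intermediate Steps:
Z(K) = -621 (Z(K) = -9*69 = -621)
g = 527 (g = 4 - (-523)*(1 + 0)² = 4 - (-523)*1² = 4 - (-523) = 4 - 1*(-523) = 4 + 523 = 527)
(7604 + g)/(10864 + Z(-50)) = (7604 + 527)/(10864 - 621) = 8131/10243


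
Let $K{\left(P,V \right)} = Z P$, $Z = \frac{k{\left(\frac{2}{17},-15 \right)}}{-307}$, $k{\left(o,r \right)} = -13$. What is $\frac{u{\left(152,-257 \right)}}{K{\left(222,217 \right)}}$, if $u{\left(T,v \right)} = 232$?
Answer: $\frac{35612}{1443} \approx 24.679$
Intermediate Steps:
$Z = \frac{13}{307}$ ($Z = - \frac{13}{-307} = \left(-13\right) \left(- \frac{1}{307}\right) = \frac{13}{307} \approx 0.042345$)
$K{\left(P,V \right)} = \frac{13 P}{307}$
$\frac{u{\left(152,-257 \right)}}{K{\left(222,217 \right)}} = \frac{232}{\frac{13}{307} \cdot 222} = \frac{232}{\frac{2886}{307}} = 232 \cdot \frac{307}{2886} = \frac{35612}{1443}$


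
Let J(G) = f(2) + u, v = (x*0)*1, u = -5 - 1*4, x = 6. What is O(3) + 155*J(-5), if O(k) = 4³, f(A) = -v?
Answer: -1331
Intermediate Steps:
u = -9 (u = -5 - 4 = -9)
v = 0 (v = (6*0)*1 = 0*1 = 0)
f(A) = 0 (f(A) = -1*0 = 0)
J(G) = -9 (J(G) = 0 - 9 = -9)
O(k) = 64
O(3) + 155*J(-5) = 64 + 155*(-9) = 64 - 1395 = -1331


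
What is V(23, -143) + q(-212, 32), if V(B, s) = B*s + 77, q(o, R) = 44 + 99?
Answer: -3069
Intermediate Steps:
q(o, R) = 143
V(B, s) = 77 + B*s
V(23, -143) + q(-212, 32) = (77 + 23*(-143)) + 143 = (77 - 3289) + 143 = -3212 + 143 = -3069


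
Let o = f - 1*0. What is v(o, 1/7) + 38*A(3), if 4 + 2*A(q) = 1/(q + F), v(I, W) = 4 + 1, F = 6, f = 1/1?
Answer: -620/9 ≈ -68.889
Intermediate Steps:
f = 1
o = 1 (o = 1 - 1*0 = 1 + 0 = 1)
v(I, W) = 5
A(q) = -2 + 1/(2*(6 + q)) (A(q) = -2 + 1/(2*(q + 6)) = -2 + 1/(2*(6 + q)))
v(o, 1/7) + 38*A(3) = 5 + 38*((-23 - 4*3)/(2*(6 + 3))) = 5 + 38*((1/2)*(-23 - 12)/9) = 5 + 38*((1/2)*(1/9)*(-35)) = 5 + 38*(-35/18) = 5 - 665/9 = -620/9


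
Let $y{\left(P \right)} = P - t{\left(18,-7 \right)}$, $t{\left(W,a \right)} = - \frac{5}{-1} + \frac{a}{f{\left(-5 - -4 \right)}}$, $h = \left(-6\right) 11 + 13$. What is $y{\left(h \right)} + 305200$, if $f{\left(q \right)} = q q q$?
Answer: $305135$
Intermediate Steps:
$f{\left(q \right)} = q^{3}$ ($f{\left(q \right)} = q^{2} q = q^{3}$)
$h = -53$ ($h = -66 + 13 = -53$)
$t{\left(W,a \right)} = 5 - a$ ($t{\left(W,a \right)} = - \frac{5}{-1} + \frac{a}{\left(-5 - -4\right)^{3}} = \left(-5\right) \left(-1\right) + \frac{a}{\left(-5 + 4\right)^{3}} = 5 + \frac{a}{\left(-1\right)^{3}} = 5 + \frac{a}{-1} = 5 + a \left(-1\right) = 5 - a$)
$y{\left(P \right)} = -12 + P$ ($y{\left(P \right)} = P - \left(5 - -7\right) = P - \left(5 + 7\right) = P - 12 = -12 + P$)
$y{\left(h \right)} + 305200 = \left(-12 - 53\right) + 305200 = -65 + 305200 = 305135$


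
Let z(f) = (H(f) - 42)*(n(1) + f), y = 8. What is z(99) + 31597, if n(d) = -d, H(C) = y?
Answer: 28265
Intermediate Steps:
H(C) = 8
z(f) = 34 - 34*f (z(f) = (8 - 42)*(-1*1 + f) = -34*(-1 + f) = 34 - 34*f)
z(99) + 31597 = (34 - 34*99) + 31597 = (34 - 3366) + 31597 = -3332 + 31597 = 28265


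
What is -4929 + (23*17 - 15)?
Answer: -4553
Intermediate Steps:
-4929 + (23*17 - 15) = -4929 + (391 - 15) = -4929 + 376 = -4553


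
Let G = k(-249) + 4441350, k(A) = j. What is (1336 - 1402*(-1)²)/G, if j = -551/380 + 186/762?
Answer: -55880/3760341979 ≈ -1.4860e-5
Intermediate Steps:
j = -3063/2540 (j = -551*1/380 + 186*(1/762) = -29/20 + 31/127 = -3063/2540 ≈ -1.2059)
k(A) = -3063/2540
G = 11281025937/2540 (G = -3063/2540 + 4441350 = 11281025937/2540 ≈ 4.4414e+6)
(1336 - 1402*(-1)²)/G = (1336 - 1402*(-1)²)/(11281025937/2540) = (1336 - 1402*1)*(2540/11281025937) = (1336 - 1402)*(2540/11281025937) = -66*2540/11281025937 = -55880/3760341979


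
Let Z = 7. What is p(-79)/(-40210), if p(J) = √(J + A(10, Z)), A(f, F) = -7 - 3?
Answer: -I*√89/40210 ≈ -0.00023462*I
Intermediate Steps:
A(f, F) = -10
p(J) = √(-10 + J) (p(J) = √(J - 10) = √(-10 + J))
p(-79)/(-40210) = √(-10 - 79)/(-40210) = √(-89)*(-1/40210) = (I*√89)*(-1/40210) = -I*√89/40210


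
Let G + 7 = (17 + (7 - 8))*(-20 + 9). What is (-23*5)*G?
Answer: 21045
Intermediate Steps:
G = -183 (G = -7 + (17 + (7 - 8))*(-20 + 9) = -7 + (17 - 1)*(-11) = -7 + 16*(-11) = -7 - 176 = -183)
(-23*5)*G = -23*5*(-183) = -115*(-183) = 21045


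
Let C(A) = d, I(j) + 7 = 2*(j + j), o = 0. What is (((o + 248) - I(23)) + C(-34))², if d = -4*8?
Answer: 17161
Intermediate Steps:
I(j) = -7 + 4*j (I(j) = -7 + 2*(j + j) = -7 + 2*(2*j) = -7 + 4*j)
d = -32
C(A) = -32
(((o + 248) - I(23)) + C(-34))² = (((0 + 248) - (-7 + 4*23)) - 32)² = ((248 - (-7 + 92)) - 32)² = ((248 - 1*85) - 32)² = ((248 - 85) - 32)² = (163 - 32)² = 131² = 17161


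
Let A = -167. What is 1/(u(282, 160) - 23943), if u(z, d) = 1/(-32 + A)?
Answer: -199/4764658 ≈ -4.1766e-5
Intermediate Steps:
u(z, d) = -1/199 (u(z, d) = 1/(-32 - 167) = 1/(-199) = -1/199)
1/(u(282, 160) - 23943) = 1/(-1/199 - 23943) = 1/(-4764658/199) = -199/4764658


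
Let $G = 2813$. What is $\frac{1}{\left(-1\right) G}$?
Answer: $- \frac{1}{2813} \approx -0.00035549$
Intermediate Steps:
$\frac{1}{\left(-1\right) G} = \frac{1}{\left(-1\right) 2813} = \frac{1}{-2813} = - \frac{1}{2813}$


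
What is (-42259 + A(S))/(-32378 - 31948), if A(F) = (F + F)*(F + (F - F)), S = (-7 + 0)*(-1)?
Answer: 42161/64326 ≈ 0.65543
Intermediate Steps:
S = 7 (S = -7*(-1) = 7)
A(F) = 2*F² (A(F) = (2*F)*(F + 0) = (2*F)*F = 2*F²)
(-42259 + A(S))/(-32378 - 31948) = (-42259 + 2*7²)/(-32378 - 31948) = (-42259 + 2*49)/(-64326) = (-42259 + 98)*(-1/64326) = -42161*(-1/64326) = 42161/64326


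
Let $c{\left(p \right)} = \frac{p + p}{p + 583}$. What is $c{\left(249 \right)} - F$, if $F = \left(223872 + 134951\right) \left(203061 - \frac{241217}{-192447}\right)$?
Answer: $- \frac{5833295136838266809}{80057952} \approx -7.2863 \cdot 10^{10}$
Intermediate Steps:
$c{\left(p \right)} = \frac{2 p}{583 + p}$
$F = \frac{14022344079053332}{192447}$ ($F = 358823 \left(203061 - - \frac{241217}{192447}\right) = 358823 \left(203061 + \frac{241217}{192447}\right) = 358823 \cdot \frac{39078721484}{192447} = \frac{14022344079053332}{192447} \approx 7.2863 \cdot 10^{10}$)
$c{\left(249 \right)} - F = 2 \cdot 249 \frac{1}{583 + 249} - \frac{14022344079053332}{192447} = 2 \cdot 249 \cdot \frac{1}{832} - \frac{14022344079053332}{192447} = \frac{249}{416} - \frac{14022344079053332}{192447} = - \frac{5833295136838266809}{80057952}$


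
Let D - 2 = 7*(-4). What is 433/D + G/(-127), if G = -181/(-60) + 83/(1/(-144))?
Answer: 7670477/99060 ≈ 77.433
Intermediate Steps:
D = -26 (D = 2 + 7*(-4) = 2 - 28 = -26)
G = -716939/60 (G = -181*(-1/60) + 83/(-1/144) = 181/60 + 83*(-144) = 181/60 - 11952 = -716939/60 ≈ -11949.)
433/D + G/(-127) = 433/(-26) - 716939/60/(-127) = 433*(-1/26) - 716939/60*(-1/127) = -433/26 + 716939/7620 = 7670477/99060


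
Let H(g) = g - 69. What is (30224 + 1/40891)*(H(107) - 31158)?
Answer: -38460883885200/40891 ≈ -9.4057e+8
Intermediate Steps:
H(g) = -69 + g
(30224 + 1/40891)*(H(107) - 31158) = (30224 + 1/40891)*((-69 + 107) - 31158) = (30224 + 1/40891)*(38 - 31158) = (1235889585/40891)*(-31120) = -38460883885200/40891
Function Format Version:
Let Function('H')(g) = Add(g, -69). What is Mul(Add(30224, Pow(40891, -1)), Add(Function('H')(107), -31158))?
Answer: Rational(-38460883885200, 40891) ≈ -9.4057e+8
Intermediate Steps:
Function('H')(g) = Add(-69, g)
Mul(Add(30224, Pow(40891, -1)), Add(Function('H')(107), -31158)) = Mul(Add(30224, Pow(40891, -1)), Add(Add(-69, 107), -31158)) = Mul(Add(30224, Rational(1, 40891)), Add(38, -31158)) = Mul(Rational(1235889585, 40891), -31120) = Rational(-38460883885200, 40891)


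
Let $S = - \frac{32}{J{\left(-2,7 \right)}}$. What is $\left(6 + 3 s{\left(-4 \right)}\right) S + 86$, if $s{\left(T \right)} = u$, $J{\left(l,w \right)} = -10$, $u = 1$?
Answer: $\frac{574}{5} \approx 114.8$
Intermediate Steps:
$s{\left(T \right)} = 1$
$S = \frac{16}{5}$ ($S = - \frac{32}{-10} = \left(-32\right) \left(- \frac{1}{10}\right) = \frac{16}{5} \approx 3.2$)
$\left(6 + 3 s{\left(-4 \right)}\right) S + 86 = \left(6 + 3 \cdot 1\right) \frac{16}{5} + 86 = \left(6 + 3\right) \frac{16}{5} + 86 = 9 \cdot \frac{16}{5} + 86 = \frac{144}{5} + 86 = \frac{574}{5}$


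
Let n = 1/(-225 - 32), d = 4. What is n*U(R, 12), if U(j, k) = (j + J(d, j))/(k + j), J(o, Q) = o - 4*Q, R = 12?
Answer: 4/771 ≈ 0.0051881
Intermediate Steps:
n = -1/257 (n = 1/(-257) = -1/257 ≈ -0.0038911)
U(j, k) = (4 - 3*j)/(j + k) (U(j, k) = (j + (4 - 4*j))/(k + j) = (4 - 3*j)/(j + k))
n*U(R, 12) = -(4 - 3*12)/(257*(12 + 12)) = -(4 - 36)/(257*24) = -(-32)/6168 = -1/257*(-4/3) = 4/771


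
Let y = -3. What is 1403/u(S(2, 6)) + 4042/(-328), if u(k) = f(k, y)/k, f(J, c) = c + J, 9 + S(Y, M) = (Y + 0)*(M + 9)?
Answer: 799259/492 ≈ 1624.5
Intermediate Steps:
S(Y, M) = -9 + Y*(9 + M) (S(Y, M) = -9 + (Y + 0)*(M + 9) = -9 + Y*(9 + M))
f(J, c) = J + c
u(k) = (-3 + k)/k (u(k) = (k - 3)/k = (-3 + k)/k)
1403/u(S(2, 6)) + 4042/(-328) = 1403/(((-3 + (-9 + 9*2 + 6*2))/(-9 + 9*2 + 6*2))) + 4042/(-328) = 1403/(((-3 + (-9 + 18 + 12))/(-9 + 18 + 12))) + 4042*(-1/328) = 1403/(((-3 + 21)/21)) - 2021/164 = 1403/(((1/21)*18)) - 2021/164 = 1403/(6/7) - 2021/164 = 1403*(7/6) - 2021/164 = 9821/6 - 2021/164 = 799259/492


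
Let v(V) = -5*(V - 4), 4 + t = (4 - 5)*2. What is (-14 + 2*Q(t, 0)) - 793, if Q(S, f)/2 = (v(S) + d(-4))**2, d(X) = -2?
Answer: 8409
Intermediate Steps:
t = -6 (t = -4 + (4 - 5)*2 = -4 - 1*2 = -4 - 2 = -6)
v(V) = 20 - 5*V (v(V) = -5*(-4 + V) = 20 - 5*V)
Q(S, f) = 2*(18 - 5*S)**2 (Q(S, f) = 2*((20 - 5*S) - 2)**2 = 2*(18 - 5*S)**2)
(-14 + 2*Q(t, 0)) - 793 = (-14 + 2*(2*(-18 + 5*(-6))**2)) - 793 = (-14 + 2*(2*(-18 - 30)**2)) - 793 = (-14 + 2*(2*(-48)**2)) - 793 = (-14 + 2*(2*2304)) - 793 = (-14 + 2*4608) - 793 = (-14 + 9216) - 793 = 9202 - 793 = 8409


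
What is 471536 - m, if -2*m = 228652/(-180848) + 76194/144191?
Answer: 6148035755220419/13038326984 ≈ 4.7154e+5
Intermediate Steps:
m = 4797507005/13038326984 (m = -(228652/(-180848) + 76194/144191)/2 = -(228652*(-1/180848) + 76194*(1/144191))/2 = -(-57163/45212 + 76194/144191)/2 = -1/2*(-4797507005/6519163492) = 4797507005/13038326984 ≈ 0.36795)
471536 - m = 471536 - 1*4797507005/13038326984 = 471536 - 4797507005/13038326984 = 6148035755220419/13038326984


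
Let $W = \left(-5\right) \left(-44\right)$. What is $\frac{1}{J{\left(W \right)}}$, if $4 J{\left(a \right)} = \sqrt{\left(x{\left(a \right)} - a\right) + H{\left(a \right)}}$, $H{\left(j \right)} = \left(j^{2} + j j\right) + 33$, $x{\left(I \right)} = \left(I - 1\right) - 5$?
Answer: $\frac{4 \sqrt{96827}}{96827} \approx 0.012855$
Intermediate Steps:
$x{\left(I \right)} = -6 + I$ ($x{\left(I \right)} = \left(-1 + I\right) - 5 = -6 + I$)
$W = 220$
$H{\left(j \right)} = 33 + 2 j^{2}$ ($H{\left(j \right)} = \left(j^{2} + j^{2}\right) + 33 = 2 j^{2} + 33 = 33 + 2 j^{2}$)
$J{\left(a \right)} = \frac{\sqrt{27 + 2 a^{2}}}{4}$ ($J{\left(a \right)} = \frac{\sqrt{\left(\left(-6 + a\right) - a\right) + \left(33 + 2 a^{2}\right)}}{4} = \frac{\sqrt{-6 + \left(33 + 2 a^{2}\right)}}{4} = \frac{\sqrt{27 + 2 a^{2}}}{4}$)
$\frac{1}{J{\left(W \right)}} = \frac{1}{\frac{1}{4} \sqrt{27 + 2 \cdot 220^{2}}} = \frac{1}{\frac{1}{4} \sqrt{27 + 2 \cdot 48400}} = \frac{1}{\frac{1}{4} \sqrt{27 + 96800}} = \frac{1}{\frac{1}{4} \sqrt{96827}} = \frac{4 \sqrt{96827}}{96827}$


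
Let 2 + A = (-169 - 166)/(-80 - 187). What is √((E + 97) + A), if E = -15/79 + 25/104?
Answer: √115859886258090/1096836 ≈ 9.8135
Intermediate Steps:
E = 415/8216 (E = -15*1/79 + 25*(1/104) = -15/79 + 25/104 = 415/8216 ≈ 0.050511)
A = -199/267 (A = -2 + (-169 - 166)/(-80 - 187) = -2 - 335/(-267) = -2 - 335*(-1/267) = -2 + 335/267 = -199/267 ≈ -0.74532)
√((E + 97) + A) = √((415/8216 + 97) - 199/267) = √(797367/8216 - 199/267) = √(211262005/2193672) = √115859886258090/1096836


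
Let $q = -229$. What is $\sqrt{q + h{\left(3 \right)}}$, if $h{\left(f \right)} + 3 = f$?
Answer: $i \sqrt{229} \approx 15.133 i$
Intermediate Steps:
$h{\left(f \right)} = -3 + f$
$\sqrt{q + h{\left(3 \right)}} = \sqrt{-229 + \left(-3 + 3\right)} = \sqrt{-229 + 0} = \sqrt{-229} = i \sqrt{229}$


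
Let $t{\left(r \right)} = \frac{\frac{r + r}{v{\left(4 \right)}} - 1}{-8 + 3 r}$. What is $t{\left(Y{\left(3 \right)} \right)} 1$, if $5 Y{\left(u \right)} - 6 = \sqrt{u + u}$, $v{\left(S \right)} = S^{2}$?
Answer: $\frac{73}{344} + \frac{\sqrt{6}}{43} \approx 0.26917$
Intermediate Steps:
$Y{\left(u \right)} = \frac{6}{5} + \frac{\sqrt{2} \sqrt{u}}{5}$ ($Y{\left(u \right)} = \frac{6}{5} + \frac{\sqrt{u + u}}{5} = \frac{6}{5} + \frac{\sqrt{2 u}}{5} = \frac{6}{5} + \frac{\sqrt{2} \sqrt{u}}{5}$)
$t{\left(r \right)} = \frac{-1 + \frac{r}{8}}{-8 + 3 r}$ ($t{\left(r \right)} = \frac{\frac{r + r}{4^{2}} - 1}{-8 + 3 r} = \frac{\frac{2 r}{16} - 1}{-8 + 3 r} = \frac{2 r \frac{1}{16} - 1}{-8 + 3 r} = \frac{\frac{r}{8} - 1}{-8 + 3 r} = \frac{-1 + \frac{r}{8}}{-8 + 3 r}$)
$t{\left(Y{\left(3 \right)} \right)} 1 = \frac{-8 + \left(\frac{6}{5} + \frac{\sqrt{2} \sqrt{3}}{5}\right)}{8 \left(-8 + 3 \left(\frac{6}{5} + \frac{\sqrt{2} \sqrt{3}}{5}\right)\right)} 1 = \frac{-8 + \left(\frac{6}{5} + \frac{\sqrt{6}}{5}\right)}{8 \left(-8 + 3 \left(\frac{6}{5} + \frac{\sqrt{6}}{5}\right)\right)} 1 = \frac{- \frac{34}{5} + \frac{\sqrt{6}}{5}}{8 \left(-8 + \left(\frac{18}{5} + \frac{3 \sqrt{6}}{5}\right)\right)} 1 = \frac{- \frac{34}{5} + \frac{\sqrt{6}}{5}}{8 \left(- \frac{22}{5} + \frac{3 \sqrt{6}}{5}\right)} 1 = \frac{- \frac{34}{5} + \frac{\sqrt{6}}{5}}{8 \left(- \frac{22}{5} + \frac{3 \sqrt{6}}{5}\right)}$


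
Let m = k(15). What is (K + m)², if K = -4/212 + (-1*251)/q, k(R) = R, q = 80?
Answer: 2521747089/17977600 ≈ 140.27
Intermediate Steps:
K = -13383/4240 (K = -4/212 - 1*251/80 = -4*1/212 - 251*1/80 = -1/53 - 251/80 = -13383/4240 ≈ -3.1564)
m = 15
(K + m)² = (-13383/4240 + 15)² = (50217/4240)² = 2521747089/17977600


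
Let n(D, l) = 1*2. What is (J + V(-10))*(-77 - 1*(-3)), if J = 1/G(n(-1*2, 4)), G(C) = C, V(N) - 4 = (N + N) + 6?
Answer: 703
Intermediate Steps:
n(D, l) = 2
V(N) = 10 + 2*N (V(N) = 4 + ((N + N) + 6) = 4 + (2*N + 6) = 4 + (6 + 2*N) = 10 + 2*N)
J = ½ (J = 1/2 = ½ ≈ 0.50000)
(J + V(-10))*(-77 - 1*(-3)) = (½ + (10 + 2*(-10)))*(-77 - 1*(-3)) = (½ + (10 - 20))*(-77 + 3) = (½ - 10)*(-74) = -19/2*(-74) = 703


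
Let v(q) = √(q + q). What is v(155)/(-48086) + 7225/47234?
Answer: 7225/47234 - √310/48086 ≈ 0.15260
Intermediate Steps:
v(q) = √2*√q (v(q) = √(2*q) = √2*√q)
v(155)/(-48086) + 7225/47234 = (√2*√155)/(-48086) + 7225/47234 = √310*(-1/48086) + 7225*(1/47234) = -√310/48086 + 7225/47234 = 7225/47234 - √310/48086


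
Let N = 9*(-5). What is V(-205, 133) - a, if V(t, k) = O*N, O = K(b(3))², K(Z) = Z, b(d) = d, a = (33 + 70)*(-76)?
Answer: 7423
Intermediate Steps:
a = -7828 (a = 103*(-76) = -7828)
N = -45
O = 9 (O = 3² = 9)
V(t, k) = -405 (V(t, k) = 9*(-45) = -405)
V(-205, 133) - a = -405 - 1*(-7828) = -405 + 7828 = 7423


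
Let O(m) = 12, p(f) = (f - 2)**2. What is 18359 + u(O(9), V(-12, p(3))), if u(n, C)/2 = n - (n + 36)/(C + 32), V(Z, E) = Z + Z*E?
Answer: 18371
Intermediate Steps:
p(f) = (-2 + f)**2
V(Z, E) = Z + E*Z
u(n, C) = 2*n - 2*(36 + n)/(32 + C) (u(n, C) = 2*(n - (n + 36)/(C + 32)) = 2*(n - (36 + n)/(32 + C)) = 2*n - 2*(36 + n)/(32 + C))
18359 + u(O(9), V(-12, p(3))) = 18359 + 2*(-36 + 31*12 - 12*(1 + (-2 + 3)**2)*12)/(32 - 12*(1 + (-2 + 3)**2)) = 18359 + 2*(-36 + 372 - 12*(1 + 1**2)*12)/(32 - 12*(1 + 1**2)) = 18359 + 2*(-36 + 372 - 12*(1 + 1)*12)/(32 - 12*(1 + 1)) = 18359 + 2*(-36 + 372 - 12*2*12)/(32 - 12*2) = 18359 + 2*(-36 + 372 - 24*12)/(32 - 24) = 18359 + 2*(-36 + 372 - 288)/8 = 18359 + 2*(1/8)*48 = 18359 + 12 = 18371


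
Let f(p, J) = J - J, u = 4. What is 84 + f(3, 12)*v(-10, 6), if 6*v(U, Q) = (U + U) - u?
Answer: 84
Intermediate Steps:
f(p, J) = 0
v(U, Q) = -⅔ + U/3 (v(U, Q) = ((U + U) - 1*4)/6 = (2*U - 4)/6 = (-4 + 2*U)/6 = -⅔ + U/3)
84 + f(3, 12)*v(-10, 6) = 84 + 0*(-⅔ + (⅓)*(-10)) = 84 + 0*(-⅔ - 10/3) = 84 + 0*(-4) = 84 + 0 = 84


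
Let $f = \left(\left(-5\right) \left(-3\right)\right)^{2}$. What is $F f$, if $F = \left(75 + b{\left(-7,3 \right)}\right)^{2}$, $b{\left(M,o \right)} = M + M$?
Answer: $837225$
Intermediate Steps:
$f = 225$ ($f = 15^{2} = 225$)
$b{\left(M,o \right)} = 2 M$
$F = 3721$ ($F = \left(75 + 2 \left(-7\right)\right)^{2} = \left(75 - 14\right)^{2} = 61^{2} = 3721$)
$F f = 3721 \cdot 225 = 837225$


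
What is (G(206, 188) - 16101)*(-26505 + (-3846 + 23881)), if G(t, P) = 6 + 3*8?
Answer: 103979370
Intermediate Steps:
G(t, P) = 30 (G(t, P) = 6 + 24 = 30)
(G(206, 188) - 16101)*(-26505 + (-3846 + 23881)) = (30 - 16101)*(-26505 + (-3846 + 23881)) = -16071*(-26505 + 20035) = -16071*(-6470) = 103979370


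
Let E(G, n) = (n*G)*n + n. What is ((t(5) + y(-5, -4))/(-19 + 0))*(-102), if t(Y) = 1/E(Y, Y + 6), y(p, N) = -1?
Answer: -31365/5852 ≈ -5.3597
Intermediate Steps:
E(G, n) = n + G*n² (E(G, n) = (G*n)*n + n = G*n² + n = n + G*n²)
t(Y) = 1/((1 + Y*(6 + Y))*(6 + Y)) (t(Y) = 1/((Y + 6)*(1 + Y*(Y + 6))) = 1/((6 + Y)*(1 + Y*(6 + Y))) = 1/((1 + Y*(6 + Y))*(6 + Y)))
((t(5) + y(-5, -4))/(-19 + 0))*(-102) = ((1/((1 + 5*(6 + 5))*(6 + 5)) - 1)/(-19 + 0))*(-102) = ((1/((1 + 5*11)*11) - 1)/(-19))*(-102) = (((1/11)/(1 + 55) - 1)*(-1/19))*(-102) = (((1/11)/56 - 1)*(-1/19))*(-102) = (((1/56)*(1/11) - 1)*(-1/19))*(-102) = ((1/616 - 1)*(-1/19))*(-102) = -615/616*(-1/19)*(-102) = (615/11704)*(-102) = -31365/5852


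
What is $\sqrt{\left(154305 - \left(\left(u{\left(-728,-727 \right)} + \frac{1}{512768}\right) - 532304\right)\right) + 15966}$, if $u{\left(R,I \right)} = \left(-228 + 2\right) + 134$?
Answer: $\frac{\sqrt{721691219966765}}{32048} \approx 838.25$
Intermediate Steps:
$u{\left(R,I \right)} = -92$ ($u{\left(R,I \right)} = -226 + 134 = -92$)
$\sqrt{\left(154305 - \left(\left(u{\left(-728,-727 \right)} + \frac{1}{512768}\right) - 532304\right)\right) + 15966} = \sqrt{\left(154305 - \left(\left(-92 + \frac{1}{512768}\right) - 532304\right)\right) + 15966} = \sqrt{\left(154305 - \left(- \frac{47174655}{512768} - 532304\right)\right) + 15966} = \sqrt{\left(154305 - - \frac{272995632127}{512768}\right) + 15966} = \sqrt{\left(154305 + \frac{272995632127}{512768}\right) + 15966} = \sqrt{\frac{352118298367}{512768} + 15966} = \sqrt{\frac{360305152255}{512768}} = \frac{\sqrt{721691219966765}}{32048}$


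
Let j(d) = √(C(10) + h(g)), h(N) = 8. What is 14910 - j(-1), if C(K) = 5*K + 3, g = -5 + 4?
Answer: 14910 - √61 ≈ 14902.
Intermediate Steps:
g = -1
C(K) = 3 + 5*K
j(d) = √61 (j(d) = √((3 + 5*10) + 8) = √((3 + 50) + 8) = √(53 + 8) = √61)
14910 - j(-1) = 14910 - √61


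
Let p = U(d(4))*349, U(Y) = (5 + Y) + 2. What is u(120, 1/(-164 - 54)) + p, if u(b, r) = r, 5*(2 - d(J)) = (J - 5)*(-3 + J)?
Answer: 3499767/1090 ≈ 3210.8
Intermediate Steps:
d(J) = 2 - (-5 + J)*(-3 + J)/5 (d(J) = 2 - (J - 5)*(-3 + J)/5 = 2 - (-5 + J)*(-3 + J)/5)
U(Y) = 7 + Y
p = 16054/5 (p = (7 + (-1 - ⅕*4² + (8/5)*4))*349 = (7 + (-1 - ⅕*16 + 32/5))*349 = (7 + (-1 - 16/5 + 32/5))*349 = (7 + 11/5)*349 = (46/5)*349 = 16054/5 ≈ 3210.8)
u(120, 1/(-164 - 54)) + p = 1/(-164 - 54) + 16054/5 = 1/(-218) + 16054/5 = -1/218 + 16054/5 = 3499767/1090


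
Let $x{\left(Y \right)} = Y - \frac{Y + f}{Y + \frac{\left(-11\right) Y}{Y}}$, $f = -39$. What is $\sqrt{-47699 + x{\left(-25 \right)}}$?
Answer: $\frac{2 i \sqrt{107383}}{3} \approx 218.46 i$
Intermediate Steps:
$x{\left(Y \right)} = Y - \frac{-39 + Y}{-11 + Y}$ ($x{\left(Y \right)} = Y - \frac{Y - 39}{Y + \frac{\left(-11\right) Y}{Y}} = Y - \frac{-39 + Y}{Y - 11} = Y - \frac{-39 + Y}{-11 + Y}$)
$\sqrt{-47699 + x{\left(-25 \right)}} = \sqrt{-47699 + \frac{39 + \left(-25\right)^{2} - -300}{-11 - 25}} = \sqrt{-47699 + \frac{39 + 625 + 300}{-36}} = \sqrt{-47699 - \frac{241}{9}} = \sqrt{- \frac{429532}{9}} = \frac{2 i \sqrt{107383}}{3}$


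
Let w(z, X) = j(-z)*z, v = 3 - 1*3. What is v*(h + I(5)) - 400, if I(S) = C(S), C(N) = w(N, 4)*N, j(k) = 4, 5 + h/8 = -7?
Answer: -400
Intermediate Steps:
h = -96 (h = -40 + 8*(-7) = -40 - 56 = -96)
v = 0 (v = 3 - 3 = 0)
w(z, X) = 4*z
C(N) = 4*N² (C(N) = (4*N)*N = 4*N²)
I(S) = 4*S²
v*(h + I(5)) - 400 = 0*(-96 + 4*5²) - 400 = 0*(-96 + 4*25) - 400 = 0*(-96 + 100) - 400 = 0*4 - 400 = 0 - 400 = -400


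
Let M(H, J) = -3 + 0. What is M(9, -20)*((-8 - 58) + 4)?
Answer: 186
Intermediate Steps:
M(H, J) = -3
M(9, -20)*((-8 - 58) + 4) = -3*((-8 - 58) + 4) = -3*(-66 + 4) = -3*(-62) = 186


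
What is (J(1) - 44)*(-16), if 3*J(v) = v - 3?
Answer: 2144/3 ≈ 714.67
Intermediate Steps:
J(v) = -1 + v/3 (J(v) = (v - 3)/3 = (-3 + v)/3 = -1 + v/3)
(J(1) - 44)*(-16) = ((-1 + (⅓)*1) - 44)*(-16) = ((-1 + ⅓) - 44)*(-16) = (-⅔ - 44)*(-16) = -134/3*(-16) = 2144/3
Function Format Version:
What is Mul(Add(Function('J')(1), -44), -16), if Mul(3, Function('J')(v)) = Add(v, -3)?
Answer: Rational(2144, 3) ≈ 714.67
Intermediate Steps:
Function('J')(v) = Add(-1, Mul(Rational(1, 3), v)) (Function('J')(v) = Mul(Rational(1, 3), Add(v, -3)) = Mul(Rational(1, 3), Add(-3, v)) = Add(-1, Mul(Rational(1, 3), v)))
Mul(Add(Function('J')(1), -44), -16) = Mul(Add(Add(-1, Mul(Rational(1, 3), 1)), -44), -16) = Mul(Add(Add(-1, Rational(1, 3)), -44), -16) = Mul(Add(Rational(-2, 3), -44), -16) = Mul(Rational(-134, 3), -16) = Rational(2144, 3)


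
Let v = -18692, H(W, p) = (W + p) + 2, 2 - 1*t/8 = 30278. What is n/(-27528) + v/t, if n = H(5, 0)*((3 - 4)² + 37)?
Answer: 4688813/69453144 ≈ 0.067510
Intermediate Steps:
t = -242208 (t = 16 - 8*30278 = 16 - 242224 = -242208)
H(W, p) = 2 + W + p
n = 266 (n = (2 + 5 + 0)*((3 - 4)² + 37) = 7*((-1)² + 37) = 7*(1 + 37) = 7*38 = 266)
n/(-27528) + v/t = 266/(-27528) - 18692/(-242208) = 266*(-1/27528) - 18692*(-1/242208) = -133/13764 + 4673/60552 = 4688813/69453144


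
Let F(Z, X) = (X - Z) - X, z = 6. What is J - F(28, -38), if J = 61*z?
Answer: 394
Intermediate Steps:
F(Z, X) = -Z
J = 366 (J = 61*6 = 366)
J - F(28, -38) = 366 - (-1)*28 = 366 - 1*(-28) = 366 + 28 = 394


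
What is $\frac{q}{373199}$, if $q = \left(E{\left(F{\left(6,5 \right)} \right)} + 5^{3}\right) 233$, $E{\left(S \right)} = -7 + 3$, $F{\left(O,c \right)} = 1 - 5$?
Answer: $\frac{28193}{373199} \approx 0.075544$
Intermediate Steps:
$F{\left(O,c \right)} = -4$ ($F{\left(O,c \right)} = 1 - 5 = -4$)
$E{\left(S \right)} = -4$
$q = 28193$ ($q = \left(-4 + 5^{3}\right) 233 = \left(-4 + 125\right) 233 = 121 \cdot 233 = 28193$)
$\frac{q}{373199} = \frac{28193}{373199}$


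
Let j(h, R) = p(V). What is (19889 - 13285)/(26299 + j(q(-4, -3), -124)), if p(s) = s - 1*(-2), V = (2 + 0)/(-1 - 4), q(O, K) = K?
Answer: 33020/131503 ≈ 0.25110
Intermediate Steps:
V = -⅖ (V = 2/(-5) = 2*(-⅕) = -⅖ ≈ -0.40000)
p(s) = 2 + s (p(s) = s + 2 = 2 + s)
j(h, R) = 8/5 (j(h, R) = 2 - ⅖ = 8/5)
(19889 - 13285)/(26299 + j(q(-4, -3), -124)) = (19889 - 13285)/(26299 + 8/5) = 6604/(131503/5) = 6604*(5/131503) = 33020/131503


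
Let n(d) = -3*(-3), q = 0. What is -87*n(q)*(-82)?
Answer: 64206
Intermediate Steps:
n(d) = 9
-87*n(q)*(-82) = -87*9*(-82) = -783*(-82) = 64206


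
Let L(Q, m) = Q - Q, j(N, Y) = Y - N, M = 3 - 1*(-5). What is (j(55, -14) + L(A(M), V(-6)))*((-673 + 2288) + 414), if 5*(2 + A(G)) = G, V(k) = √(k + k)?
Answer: -140001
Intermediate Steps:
M = 8 (M = 3 + 5 = 8)
V(k) = √2*√k (V(k) = √(2*k) = √2*√k)
A(G) = -2 + G/5
L(Q, m) = 0
(j(55, -14) + L(A(M), V(-6)))*((-673 + 2288) + 414) = ((-14 - 1*55) + 0)*((-673 + 2288) + 414) = ((-14 - 55) + 0)*(1615 + 414) = (-69 + 0)*2029 = -69*2029 = -140001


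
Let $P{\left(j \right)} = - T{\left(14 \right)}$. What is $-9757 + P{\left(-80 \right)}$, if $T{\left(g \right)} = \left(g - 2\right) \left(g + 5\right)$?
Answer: $-9985$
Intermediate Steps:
$T{\left(g \right)} = \left(-2 + g\right) \left(5 + g\right)$
$P{\left(j \right)} = -228$ ($P{\left(j \right)} = - (-10 + 14^{2} + 3 \cdot 14) = - (-10 + 196 + 42) = \left(-1\right) 228 = -228$)
$-9757 + P{\left(-80 \right)} = -9757 - 228 = -9985$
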